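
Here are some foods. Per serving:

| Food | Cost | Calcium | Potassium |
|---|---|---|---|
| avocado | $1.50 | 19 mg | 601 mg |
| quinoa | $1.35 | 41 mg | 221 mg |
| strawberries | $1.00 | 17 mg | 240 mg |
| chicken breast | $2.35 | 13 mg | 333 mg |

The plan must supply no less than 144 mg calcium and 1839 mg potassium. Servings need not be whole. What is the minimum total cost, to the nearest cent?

With two linear requirements the optimum uses one or two foods; enumerate the corners.
avocado only: max(144/19, 1839/601) = 7.579 servings → $11.37.
quinoa only: max(144/41, 1839/221) = 8.321 servings → $11.23.
strawberries only: max(144/17, 1839/240) = 8.471 servings → $8.47.
chicken breast only: max(144/13, 1839/333) = 11.08 servings → $26.03.
avocado + quinoa with both tight: 2.132 servings and 2.524 servings → $6.61.
avocado + strawberries: the both-tight solution has a negative serving — not a feasible corner.
avocado + chicken breast with both targets exact would need a negative amount; discard.
quinoa + strawberries with both tight: 0.542 servings and 7.163 servings → $7.90.
quinoa + chicken breast with both tight: 2.231 servings and 4.042 servings → $12.51.
strawberries + chicken breast with both targets exact would need a negative amount; discard.
Cheapest feasible corner: $6.61.

$6.61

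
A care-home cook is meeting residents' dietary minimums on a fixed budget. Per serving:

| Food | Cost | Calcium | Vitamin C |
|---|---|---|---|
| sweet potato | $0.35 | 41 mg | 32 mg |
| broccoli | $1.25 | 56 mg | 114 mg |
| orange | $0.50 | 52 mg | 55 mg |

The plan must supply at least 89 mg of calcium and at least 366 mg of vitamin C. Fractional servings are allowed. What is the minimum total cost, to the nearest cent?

$3.33

Minimising a linear cost over {calcium ≥ 89, vitamin C ≥ 366, servings ≥ 0} — the optimum is at a vertex, using one or two foods.
sweet potato only: max(89/41, 366/32) = 11.44 servings → $4.00.
broccoli only: max(89/56, 366/114) = 3.211 servings → $4.01.
orange only: max(89/52, 366/55) = 6.655 servings → $3.33.
sweet potato + broccoli: intersection lies outside the first quadrant.
sweet potato + orange: the both-tight solution has a negative serving — not a feasible corner.
broccoli + orange: the both-tight solution has a negative serving — not a feasible corner.
The minimum over all feasible corners is $3.33.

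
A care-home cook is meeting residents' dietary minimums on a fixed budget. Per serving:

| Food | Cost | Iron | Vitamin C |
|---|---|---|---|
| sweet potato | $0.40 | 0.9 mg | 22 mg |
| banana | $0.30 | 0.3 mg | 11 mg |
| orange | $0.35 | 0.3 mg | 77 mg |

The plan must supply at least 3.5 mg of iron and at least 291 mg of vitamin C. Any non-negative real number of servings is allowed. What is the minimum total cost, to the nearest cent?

Check every corner: each single food scaled to meet both minima, and each pair solved so both constraints bind.
sweet potato only: max(3.5/0.9, 291/22) = 13.23 servings → $5.29.
banana only: max(3.5/0.3, 291/11) = 26.45 servings → $7.94.
orange only: max(3.5/0.3, 291/77) = 11.67 servings → $4.08.
sweet potato + banana: intersection lies outside the first quadrant.
sweet potato + orange with both tight: 2.906 servings and 2.949 servings → $2.19.
banana + orange with both tight: 9.202 servings and 2.465 servings → $3.62.
The minimum over all feasible corners is $2.19.

$2.19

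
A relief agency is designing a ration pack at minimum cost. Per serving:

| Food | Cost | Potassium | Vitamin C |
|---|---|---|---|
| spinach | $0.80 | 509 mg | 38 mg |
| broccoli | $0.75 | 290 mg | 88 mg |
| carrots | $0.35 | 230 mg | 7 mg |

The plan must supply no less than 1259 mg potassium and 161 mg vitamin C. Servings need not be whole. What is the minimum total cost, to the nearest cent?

$2.28

spinach only: max(1259/509, 161/38) = 4.237 servings → $3.39.
broccoli only: max(1259/290, 161/88) = 4.341 servings → $3.26.
carrots only: max(1259/230, 161/7) = 23 servings → $8.05.
spinach + broccoli with both tight: 1.898 servings and 1.01 servings → $2.28.
spinach + carrots: the both-tight solution has a negative serving — not a feasible corner.
broccoli + carrots with both tight: 1.55 servings and 3.52 servings → $2.39.
So the least-cost plan costs $2.28.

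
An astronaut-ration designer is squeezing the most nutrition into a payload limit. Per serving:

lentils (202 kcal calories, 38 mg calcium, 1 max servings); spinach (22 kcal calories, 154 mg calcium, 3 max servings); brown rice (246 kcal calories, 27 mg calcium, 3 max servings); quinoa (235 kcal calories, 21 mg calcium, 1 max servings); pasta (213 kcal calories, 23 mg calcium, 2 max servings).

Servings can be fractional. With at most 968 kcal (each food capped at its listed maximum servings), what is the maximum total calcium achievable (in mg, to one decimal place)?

Calcium per kcal: spinach 7, lentils 0.1881, brown rice 0.1098, pasta 0.108, quinoa 0.08936.
Take 3 servings of spinach: uses 66 kcal, +462.0 mg calcium (running total 462.0 mg).
Take 1 serving of lentils: uses 202 kcal, +38.0 mg calcium (running total 500.0 mg).
Take 2.846 servings of brown rice: uses 700 kcal, +76.8 mg calcium (running total 576.8 mg).
Greedy by best ratio exhausts the calories allowance optimally: 576.8 mg.

576.8 mg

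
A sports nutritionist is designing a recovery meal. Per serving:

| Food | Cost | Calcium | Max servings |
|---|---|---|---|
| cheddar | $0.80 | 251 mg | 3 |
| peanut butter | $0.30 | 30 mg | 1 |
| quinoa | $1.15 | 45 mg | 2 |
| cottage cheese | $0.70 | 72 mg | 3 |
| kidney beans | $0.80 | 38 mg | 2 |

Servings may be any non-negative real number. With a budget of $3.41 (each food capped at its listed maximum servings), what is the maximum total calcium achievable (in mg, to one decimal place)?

Calcium per dollar: cheddar 313.8, cottage cheese 102.9, peanut butter 100, kidney beans 47.5, quinoa 39.13.
Take 3 servings of cheddar: spends $2.40, +753.0 mg calcium (running total 753.0 mg).
Take 1.443 servings of cottage cheese: spends $1.01, +103.9 mg calcium (running total 856.9 mg).
Filling greedily by calcium-per-dollar is optimal for one linear limit, giving 856.9 mg.

856.9 mg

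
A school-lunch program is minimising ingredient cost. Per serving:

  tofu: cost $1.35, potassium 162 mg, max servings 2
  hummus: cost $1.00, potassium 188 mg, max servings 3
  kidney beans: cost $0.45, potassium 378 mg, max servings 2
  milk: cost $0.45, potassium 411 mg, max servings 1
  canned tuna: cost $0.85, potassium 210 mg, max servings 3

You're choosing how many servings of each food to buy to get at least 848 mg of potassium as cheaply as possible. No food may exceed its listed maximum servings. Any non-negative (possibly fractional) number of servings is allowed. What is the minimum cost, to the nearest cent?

Cost per mg of potassium: milk $0.0011, kidney beans $0.0012, canned tuna $0.0040, hummus $0.0053, tofu $0.0083.
Take 1 serving of milk: +411.0 mg potassium for $0.45 (total $0.45, still need 437.0 mg).
Take 1.156 servings of kidney beans: +437.0 mg potassium for $0.52 (total $0.97, still need 0.0 mg).
Filling from the cheapest source first is optimal under one linear minimum: $0.97.

$0.97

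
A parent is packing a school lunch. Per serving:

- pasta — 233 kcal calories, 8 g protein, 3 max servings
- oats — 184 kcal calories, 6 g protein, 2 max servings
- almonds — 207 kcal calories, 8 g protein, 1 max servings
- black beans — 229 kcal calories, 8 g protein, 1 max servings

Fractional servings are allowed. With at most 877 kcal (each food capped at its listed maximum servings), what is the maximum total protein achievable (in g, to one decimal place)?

31.1 g

Protein per kcal: almonds 0.03865, black beans 0.03493, pasta 0.03433, oats 0.03261.
Take 1 serving of almonds: uses 207 kcal, +8.0 g protein (running total 8.0 g).
Take 1 serving of black beans: uses 229 kcal, +8.0 g protein (running total 16.0 g).
Take 1.893 servings of pasta: uses 441 kcal, +15.1 g protein (running total 31.1 g).
Filling greedily by protein-per-kcal is optimal for one linear limit, giving 31.1 g.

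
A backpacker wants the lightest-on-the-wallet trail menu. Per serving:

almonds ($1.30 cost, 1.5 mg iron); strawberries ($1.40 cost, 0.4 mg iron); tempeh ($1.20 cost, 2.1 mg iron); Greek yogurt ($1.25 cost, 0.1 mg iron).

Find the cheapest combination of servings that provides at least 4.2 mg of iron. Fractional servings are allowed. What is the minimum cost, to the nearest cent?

Cost per mg of iron: tempeh $0.5714, almonds $0.8667, strawberries $3.5000, Greek yogurt $12.5000.
With no serving limits, use only tempeh: 4.2 mg / 2.1 mg = 2 servings × $1.20 = $2.40.

$2.40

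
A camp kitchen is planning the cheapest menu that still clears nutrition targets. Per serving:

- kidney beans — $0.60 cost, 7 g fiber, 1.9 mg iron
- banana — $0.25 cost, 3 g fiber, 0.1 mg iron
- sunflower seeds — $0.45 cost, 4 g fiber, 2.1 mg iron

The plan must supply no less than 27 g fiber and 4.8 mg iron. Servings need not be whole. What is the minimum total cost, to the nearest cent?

$2.29

This is a tiny linear program; its minimum lies at a vertex of the feasible set. List the vertices and price them.
kidney beans only: max(27/7, 4.8/1.9) = 3.857 servings → $2.31.
banana only: max(27/3, 4.8/0.1) = 48 servings → $12.00.
sunflower seeds only: max(27/4, 4.8/2.1) = 6.75 servings → $3.04.
kidney beans + banana with both tight: 2.34 servings and 3.54 servings → $2.29.
kidney beans + sunflower seeds: the both-tight solution has a negative serving — not a feasible corner.
banana + sunflower seeds with both tight: 6.356 servings and 1.983 servings → $2.48.
Cheapest feasible corner: $2.29.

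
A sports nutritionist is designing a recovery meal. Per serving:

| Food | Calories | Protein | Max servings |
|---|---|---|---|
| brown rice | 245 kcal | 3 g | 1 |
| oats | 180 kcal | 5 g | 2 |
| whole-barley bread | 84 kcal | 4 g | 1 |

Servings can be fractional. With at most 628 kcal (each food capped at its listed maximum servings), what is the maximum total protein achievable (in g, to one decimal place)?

Protein per kcal: whole-barley bread 0.04762, oats 0.02778, brown rice 0.01224.
Take 1 serving of whole-barley bread: uses 84 kcal, +4.0 g protein (running total 4.0 g).
Take 2 servings of oats: uses 360 kcal, +10.0 g protein (running total 14.0 g).
Take 0.751 servings of brown rice: uses 184 kcal, +2.3 g protein (running total 16.3 g).
Filling greedily by protein-per-kcal is optimal for one linear limit, giving 16.3 g.

16.3 g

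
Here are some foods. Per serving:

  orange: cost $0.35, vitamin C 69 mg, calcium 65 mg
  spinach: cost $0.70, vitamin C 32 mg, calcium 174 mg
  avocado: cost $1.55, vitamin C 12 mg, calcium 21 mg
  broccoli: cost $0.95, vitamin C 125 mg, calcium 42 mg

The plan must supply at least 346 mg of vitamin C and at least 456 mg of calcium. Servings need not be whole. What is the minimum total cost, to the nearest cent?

$2.24

A basic optimal solution has at most two foods positive. Try each food alone and each pair with both targets met exactly.
orange only: max(346/69, 456/65) = 7.015 servings → $2.46.
spinach only: max(346/32, 456/174) = 10.81 servings → $7.57.
avocado only: max(346/12, 456/21) = 28.83 servings → $44.69.
broccoli only: max(346/125, 456/42) = 10.86 servings → $10.31.
orange + spinach with both tight: 4.595 servings and 0.9041 servings → $2.24.
orange + avocado with both tight: 2.682 servings and 13.41 servings → $21.73.
orange + broccoli: the both-tight solution has a negative serving — not a feasible corner.
spinach + avocado: the both-tight solution has a negative serving — not a feasible corner.
spinach + broccoli with both tight: 2.081 servings and 2.235 servings → $3.58.
avocado + broccoli with both tight: 20.02 servings and 0.8458 servings → $31.84.
Cheapest feasible corner: $2.24.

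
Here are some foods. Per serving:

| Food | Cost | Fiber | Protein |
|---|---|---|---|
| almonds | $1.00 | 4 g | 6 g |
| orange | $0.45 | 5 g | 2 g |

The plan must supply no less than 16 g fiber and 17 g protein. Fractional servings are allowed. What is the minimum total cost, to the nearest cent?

$2.98

At the optimum either one food covers both requirements or two foods hit both targets exactly; no other combination can be cheaper.
almonds only: max(16/4, 17/6) = 4 servings → $4.00.
orange only: max(16/5, 17/2) = 8.5 servings → $3.83.
almonds + orange with both tight: 2.409 servings and 1.273 servings → $2.98.
Cheapest feasible corner: $2.98.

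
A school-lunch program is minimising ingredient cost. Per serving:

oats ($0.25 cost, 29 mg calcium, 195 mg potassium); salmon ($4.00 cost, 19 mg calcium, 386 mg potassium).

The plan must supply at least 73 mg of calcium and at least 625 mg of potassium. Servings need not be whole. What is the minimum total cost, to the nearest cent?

Check every corner: each single food scaled to meet both minima, and each pair solved so both constraints bind.
oats only: max(73/29, 625/195) = 3.205 servings → $0.80.
salmon only: max(73/19, 625/386) = 3.842 servings → $15.37.
oats + salmon with both tight: 2.177 servings and 0.5194 servings → $2.62.
Cheapest feasible corner: $0.80.

$0.80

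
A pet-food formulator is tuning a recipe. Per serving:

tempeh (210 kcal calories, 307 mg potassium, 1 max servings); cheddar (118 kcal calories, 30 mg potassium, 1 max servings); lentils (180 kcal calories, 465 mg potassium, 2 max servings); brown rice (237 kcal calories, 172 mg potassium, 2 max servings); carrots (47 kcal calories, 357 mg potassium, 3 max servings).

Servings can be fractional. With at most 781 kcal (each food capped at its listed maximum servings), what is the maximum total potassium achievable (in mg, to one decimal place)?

Potassium per kcal: carrots 7.596, lentils 2.583, tempeh 1.462, brown rice 0.7257, cheddar 0.2542.
Take 3 servings of carrots: uses 141 kcal, +1071.0 mg potassium (running total 1071.0 mg).
Take 2 servings of lentils: uses 360 kcal, +930.0 mg potassium (running total 2001.0 mg).
Take 1 serving of tempeh: uses 210 kcal, +307.0 mg potassium (running total 2308.0 mg).
Take 0.2954 servings of brown rice: uses 70 kcal, +50.8 mg potassium (running total 2358.8 mg).
Greedy by best ratio exhausts the calories allowance optimally: 2358.8 mg.

2358.8 mg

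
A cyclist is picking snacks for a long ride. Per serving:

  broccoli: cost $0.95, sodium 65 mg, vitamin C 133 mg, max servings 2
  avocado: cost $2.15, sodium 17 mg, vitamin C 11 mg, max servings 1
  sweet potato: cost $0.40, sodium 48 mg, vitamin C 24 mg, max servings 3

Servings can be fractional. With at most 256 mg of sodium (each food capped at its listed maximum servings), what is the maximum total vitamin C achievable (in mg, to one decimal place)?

Vitamin C per mg sodium: broccoli 2.046, avocado 0.6471, sweet potato 0.5.
Take 2 servings of broccoli: uses 130 mg sodium, +266.0 mg vitamin C (running total 266.0 mg).
Take 1 serving of avocado: uses 17 mg sodium, +11.0 mg vitamin C (running total 277.0 mg).
Take 2.271 servings of sweet potato: uses 109 mg sodium, +54.5 mg vitamin C (running total 331.5 mg).
Filling greedily by vitamin C-per-mg sodium is optimal for one linear limit, giving 331.5 mg.

331.5 mg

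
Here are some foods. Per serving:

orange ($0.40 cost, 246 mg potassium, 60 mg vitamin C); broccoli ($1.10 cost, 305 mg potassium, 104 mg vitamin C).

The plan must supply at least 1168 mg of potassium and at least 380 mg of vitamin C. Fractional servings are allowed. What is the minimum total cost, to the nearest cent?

orange only: max(1168/246, 380/60) = 6.333 servings → $2.53.
broccoli only: max(1168/305, 380/104) = 3.83 servings → $4.21.
orange + broccoli with both tight: 0.765 servings and 3.213 servings → $3.84.
Cheapest feasible corner: $2.53.

$2.53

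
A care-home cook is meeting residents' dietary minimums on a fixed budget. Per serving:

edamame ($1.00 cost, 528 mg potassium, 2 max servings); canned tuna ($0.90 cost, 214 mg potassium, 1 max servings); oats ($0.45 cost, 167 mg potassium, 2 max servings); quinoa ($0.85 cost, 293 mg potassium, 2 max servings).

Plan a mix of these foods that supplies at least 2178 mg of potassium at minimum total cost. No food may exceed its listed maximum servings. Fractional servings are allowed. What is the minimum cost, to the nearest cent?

$5.45

Cost per mg of potassium: edamame $0.0019, oats $0.0027, quinoa $0.0029, canned tuna $0.0042.
Take 2 servings of edamame: +1056.0 mg potassium for $2.00 (total $2.00, still need 1122.0 mg).
Take 2 servings of oats: +334.0 mg potassium for $0.90 (total $2.90, still need 788.0 mg).
Take 2 servings of quinoa: +586.0 mg potassium for $1.70 (total $4.60, still need 202.0 mg).
Take 0.9439 servings of canned tuna: +202.0 mg potassium for $0.85 (total $5.45, still need 0.0 mg).
Filling from the cheapest source first is optimal under one linear minimum: $5.45.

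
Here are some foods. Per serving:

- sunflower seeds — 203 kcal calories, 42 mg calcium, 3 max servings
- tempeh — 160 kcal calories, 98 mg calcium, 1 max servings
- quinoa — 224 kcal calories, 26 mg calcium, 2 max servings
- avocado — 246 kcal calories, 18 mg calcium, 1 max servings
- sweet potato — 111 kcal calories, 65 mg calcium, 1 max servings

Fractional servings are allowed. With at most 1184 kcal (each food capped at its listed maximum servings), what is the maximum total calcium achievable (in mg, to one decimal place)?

Calcium per kcal: tempeh 0.6125, sweet potato 0.5856, sunflower seeds 0.2069, quinoa 0.1161, avocado 0.07317.
Take 1 serving of tempeh: uses 160 kcal, +98.0 mg calcium (running total 98.0 mg).
Take 1 serving of sweet potato: uses 111 kcal, +65.0 mg calcium (running total 163.0 mg).
Take 3 servings of sunflower seeds: uses 609 kcal, +126.0 mg calcium (running total 289.0 mg).
Take 1.357 servings of quinoa: uses 304 kcal, +35.3 mg calcium (running total 324.3 mg).
Filling greedily by calcium-per-kcal is optimal for one linear limit, giving 324.3 mg.

324.3 mg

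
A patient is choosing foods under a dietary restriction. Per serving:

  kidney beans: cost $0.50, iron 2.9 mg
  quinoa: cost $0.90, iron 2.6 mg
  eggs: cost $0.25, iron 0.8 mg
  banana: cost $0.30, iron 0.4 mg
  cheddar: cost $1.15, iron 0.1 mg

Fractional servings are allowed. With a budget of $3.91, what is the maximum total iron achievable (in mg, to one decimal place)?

Iron per dollar: kidney beans 5.8, eggs 3.2, quinoa 2.889, banana 1.333, cheddar 0.08696.
With no serving limits, spend the whole cost allowance on kidney beans: $3.91 / $0.50 × 2.9 mg = 22.7 mg.

22.7 mg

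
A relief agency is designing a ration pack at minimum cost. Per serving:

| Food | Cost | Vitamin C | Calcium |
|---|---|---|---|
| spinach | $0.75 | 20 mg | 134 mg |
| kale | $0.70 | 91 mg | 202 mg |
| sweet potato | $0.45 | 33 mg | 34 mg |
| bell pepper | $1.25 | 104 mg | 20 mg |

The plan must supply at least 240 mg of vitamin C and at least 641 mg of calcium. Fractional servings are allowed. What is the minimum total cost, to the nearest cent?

The cheapest plan sits at a corner of the feasible region — with two constraints it uses at most two foods.
spinach only: max(240/20, 641/134) = 12 servings → $9.00.
kale only: max(240/91, 641/202) = 3.173 servings → $2.22.
sweet potato only: max(240/33, 641/34) = 18.85 servings → $8.48.
bell pepper only: max(240/104, 641/20) = 32.05 servings → $40.06.
spinach + kale with both tight: 1.208 servings and 2.372 servings → $2.57.
spinach + sweet potato with both tight: 3.472 servings and 5.168 servings → $4.93.
spinach + bell pepper with both tight: 4.57 servings and 1.429 servings → $5.21.
kale + sweet potato with both targets exact would need a negative amount; discard.
kale + bell pepper with both targets exact would need a negative amount; discard.
sweet potato + bell pepper with both targets exact would need a negative amount; discard.
Cheapest feasible corner: $2.22.

$2.22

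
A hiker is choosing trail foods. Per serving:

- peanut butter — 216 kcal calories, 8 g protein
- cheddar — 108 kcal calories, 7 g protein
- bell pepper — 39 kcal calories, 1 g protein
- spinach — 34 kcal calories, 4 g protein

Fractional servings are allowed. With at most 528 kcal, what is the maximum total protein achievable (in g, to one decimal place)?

Protein per kcal: spinach 0.1176, cheddar 0.06481, peanut butter 0.03704, bell pepper 0.02564.
With no serving limits, spend the whole calories allowance on spinach: 528 kcal / 34 kcal × 4 g = 62.1 g.

62.1 g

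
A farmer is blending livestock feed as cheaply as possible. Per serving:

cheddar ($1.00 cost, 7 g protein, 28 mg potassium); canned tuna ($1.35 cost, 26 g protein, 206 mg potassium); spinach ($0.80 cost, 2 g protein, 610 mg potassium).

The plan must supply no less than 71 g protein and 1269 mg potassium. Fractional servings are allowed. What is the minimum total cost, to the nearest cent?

With two linear requirements the optimum uses one or two foods; enumerate the corners.
cheddar only: max(71/7, 1269/28) = 45.32 servings → $45.32.
canned tuna only: max(71/26, 1269/206) = 6.16 servings → $8.32.
spinach only: max(71/2, 1269/610) = 35.5 servings → $28.40.
cheddar + canned tuna with both targets exact would need a negative amount; discard.
cheddar + spinach with both tight: 9.675 servings and 1.636 servings → $10.98.
canned tuna + spinach with both tight: 2.639 servings and 1.189 servings → $4.51.
So the least-cost plan costs $4.51.

$4.51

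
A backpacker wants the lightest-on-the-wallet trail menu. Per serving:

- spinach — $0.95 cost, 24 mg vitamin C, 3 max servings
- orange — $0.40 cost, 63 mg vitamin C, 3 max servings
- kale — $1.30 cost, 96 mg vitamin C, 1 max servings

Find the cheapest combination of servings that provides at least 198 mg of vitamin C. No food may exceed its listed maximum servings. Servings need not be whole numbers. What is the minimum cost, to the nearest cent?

Cost per mg of vitamin C: orange $0.0063, kale $0.0135, spinach $0.0396.
Take 3 servings of orange: +189.0 mg vitamin C for $1.20 (total $1.20, still need 9.0 mg).
Take 0.09375 servings of kale: +9.0 mg vitamin C for $0.12 (total $1.32, still need 0.0 mg).
Filling from the cheapest source first is optimal under one linear minimum: $1.32.

$1.32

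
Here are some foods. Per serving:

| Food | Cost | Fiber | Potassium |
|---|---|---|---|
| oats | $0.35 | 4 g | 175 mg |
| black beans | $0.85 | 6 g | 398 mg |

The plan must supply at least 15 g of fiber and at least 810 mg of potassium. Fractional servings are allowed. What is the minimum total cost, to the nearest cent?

$1.62

Two binding constraints pin down two serving amounts, so the optimal mix uses at most two foods. The candidates are each food alone (scaled to the tighter of fiber/potassium) and each pair with both constraints tight.
oats only: max(15/4, 810/175) = 4.629 servings → $1.62.
black beans only: max(15/6, 810/398) = 2.5 servings → $2.12.
oats + black beans with both tight: 2.048 servings and 1.135 servings → $1.68.
The minimum over all feasible corners is $1.62.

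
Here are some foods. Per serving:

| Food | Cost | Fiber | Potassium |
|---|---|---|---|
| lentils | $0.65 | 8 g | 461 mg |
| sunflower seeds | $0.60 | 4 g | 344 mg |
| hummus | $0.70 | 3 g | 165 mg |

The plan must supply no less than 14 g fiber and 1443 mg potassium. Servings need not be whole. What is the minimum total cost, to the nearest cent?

$2.03

The cheapest plan sits at a corner of the feasible region — with two constraints it uses at most two foods.
lentils only: max(14/8, 1443/461) = 3.13 servings → $2.03.
sunflower seeds only: max(14/4, 1443/344) = 4.195 servings → $2.52.
hummus only: max(14/3, 1443/165) = 8.745 servings → $6.12.
lentils + sunflower seeds: intersection lies outside the first quadrant.
lentils + hummus: intersection lies outside the first quadrant.
sunflower seeds + hummus with both targets exact would need a negative amount; discard.
So the least-cost plan costs $2.03.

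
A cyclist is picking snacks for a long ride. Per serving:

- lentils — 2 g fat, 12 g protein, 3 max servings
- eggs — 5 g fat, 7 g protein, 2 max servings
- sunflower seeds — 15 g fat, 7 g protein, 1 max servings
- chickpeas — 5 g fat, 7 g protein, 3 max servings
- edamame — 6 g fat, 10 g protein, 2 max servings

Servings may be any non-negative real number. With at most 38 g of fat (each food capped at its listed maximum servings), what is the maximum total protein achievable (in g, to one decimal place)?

Protein per g fat: lentils 6, edamame 1.667, eggs 1.4, chickpeas 1.4, sunflower seeds 0.4667.
Take 3 servings of lentils: uses 6 g fat, +36.0 g protein (running total 36.0 g).
Take 2 servings of edamame: uses 12 g fat, +20.0 g protein (running total 56.0 g).
Take 2 servings of eggs: uses 10 g fat, +14.0 g protein (running total 70.0 g).
Take 2 servings of chickpeas: uses 10 g fat, +14.0 g protein (running total 84.0 g).
Greedy by best ratio exhausts the fat allowance optimally: 84.0 g.

84.0 g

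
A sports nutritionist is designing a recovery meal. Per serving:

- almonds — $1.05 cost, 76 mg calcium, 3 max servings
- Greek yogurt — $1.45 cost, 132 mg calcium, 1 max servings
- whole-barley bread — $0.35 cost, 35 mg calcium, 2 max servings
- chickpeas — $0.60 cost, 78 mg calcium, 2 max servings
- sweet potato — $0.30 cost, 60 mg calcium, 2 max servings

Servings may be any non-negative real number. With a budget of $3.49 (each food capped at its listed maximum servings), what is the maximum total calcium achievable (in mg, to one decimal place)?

Calcium per dollar: sweet potato 200, chickpeas 130, whole-barley bread 100, Greek yogurt 91.03, almonds 72.38.
Take 2 servings of sweet potato: spends $0.60, +120.0 mg calcium (running total 120.0 mg).
Take 2 servings of chickpeas: spends $1.20, +156.0 mg calcium (running total 276.0 mg).
Take 2 servings of whole-barley bread: spends $0.70, +70.0 mg calcium (running total 346.0 mg).
Take 0.6828 servings of Greek yogurt: spends $0.99, +90.1 mg calcium (running total 436.1 mg).
Filling greedily by calcium-per-dollar is optimal for one linear limit, giving 436.1 mg.

436.1 mg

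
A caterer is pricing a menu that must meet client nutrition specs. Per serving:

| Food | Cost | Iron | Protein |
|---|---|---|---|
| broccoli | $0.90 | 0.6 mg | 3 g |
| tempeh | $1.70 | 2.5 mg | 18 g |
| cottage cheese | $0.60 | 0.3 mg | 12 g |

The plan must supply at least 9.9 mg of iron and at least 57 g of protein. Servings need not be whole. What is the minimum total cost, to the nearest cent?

broccoli only: max(9.9/0.6, 57/3) = 19 servings → $17.10.
tempeh only: max(9.9/2.5, 57/18) = 3.96 servings → $6.73.
cottage cheese only: max(9.9/0.3, 57/12) = 33 servings → $19.80.
broccoli + tempeh with both tight: 10.82 servings and 1.364 servings → $12.05.
broccoli + cottage cheese with both tight: 16.14 servings and 0.7143 servings → $14.96.
tempeh + cottage cheese with both targets exact would need a negative amount; discard.
So the least-cost plan costs $6.73.

$6.73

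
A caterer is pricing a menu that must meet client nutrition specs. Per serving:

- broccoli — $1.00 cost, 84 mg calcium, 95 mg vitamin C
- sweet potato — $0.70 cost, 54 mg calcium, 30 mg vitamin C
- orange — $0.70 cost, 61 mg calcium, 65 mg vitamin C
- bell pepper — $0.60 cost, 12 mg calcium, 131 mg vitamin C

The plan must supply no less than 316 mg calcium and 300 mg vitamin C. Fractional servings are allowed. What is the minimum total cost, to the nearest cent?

At the optimum either one food covers both requirements or two foods hit both targets exactly; no other combination can be cheaper.
broccoli only: max(316/84, 300/95) = 3.762 servings → $3.76.
sweet potato only: max(316/54, 300/30) = 10 servings → $7.00.
orange only: max(316/61, 300/65) = 5.18 servings → $3.63.
bell pepper only: max(316/12, 300/131) = 26.33 servings → $15.80.
broccoli + sweet potato with both tight: 2.575 servings and 1.847 servings → $3.87.
broccoli + orange: the both-tight solution has a negative serving — not a feasible corner.
broccoli + bell pepper with both targets exact would need a negative amount; discard.
sweet potato + orange with both tight: 1.333 servings and 4 servings → $3.73.
sweet potato + bell pepper with both tight: 5.629 servings and 1.001 servings → $4.54.
orange + bell pepper: intersection lies outside the first quadrant.
Cheapest feasible corner: $3.63.

$3.63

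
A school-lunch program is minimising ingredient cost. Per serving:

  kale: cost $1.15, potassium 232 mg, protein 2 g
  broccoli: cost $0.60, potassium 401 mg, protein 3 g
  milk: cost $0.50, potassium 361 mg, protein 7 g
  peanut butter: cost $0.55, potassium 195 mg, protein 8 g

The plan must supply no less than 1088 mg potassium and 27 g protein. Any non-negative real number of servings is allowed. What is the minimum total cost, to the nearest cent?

kale only: max(1088/232, 27/2) = 13.5 servings → $15.53.
broccoli only: max(1088/401, 27/3) = 9 servings → $5.40.
milk only: max(1088/361, 27/7) = 3.857 servings → $1.93.
peanut butter only: max(1088/195, 27/8) = 5.579 servings → $3.07.
kale + broccoli: the both-tight solution has a negative serving — not a feasible corner.
kale + milk with both targets exact would need a negative amount; discard.
kale + peanut butter with both tight: 2.346 servings and 2.789 servings → $4.23.
broccoli + milk: intersection lies outside the first quadrant.
broccoli + peanut butter with both tight: 1.311 servings and 2.883 servings → $2.37.
milk + peanut butter with both tight: 2.258 servings and 1.399 servings → $1.90.
The minimum over all feasible corners is $1.90.

$1.90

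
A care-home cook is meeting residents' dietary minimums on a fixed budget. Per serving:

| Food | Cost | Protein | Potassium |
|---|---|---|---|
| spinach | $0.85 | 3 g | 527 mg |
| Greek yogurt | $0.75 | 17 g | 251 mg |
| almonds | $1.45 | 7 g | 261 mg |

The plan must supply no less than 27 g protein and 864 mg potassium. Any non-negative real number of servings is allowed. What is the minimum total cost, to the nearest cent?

At the optimum either one food covers both requirements or two foods hit both targets exactly; no other combination can be cheaper.
spinach only: max(27/3, 864/527) = 9 servings → $7.65.
Greek yogurt only: max(27/17, 864/251) = 3.442 servings → $2.58.
almonds only: max(27/7, 864/261) = 3.857 servings → $5.59.
spinach + Greek yogurt with both tight: 0.9641 servings and 1.418 servings → $1.88.
spinach + almonds: the both-tight solution has a negative serving — not a feasible corner.
Greek yogurt + almonds with both tight: 0.3728 servings and 2.952 servings → $4.56.
The minimum over all feasible corners is $1.88.

$1.88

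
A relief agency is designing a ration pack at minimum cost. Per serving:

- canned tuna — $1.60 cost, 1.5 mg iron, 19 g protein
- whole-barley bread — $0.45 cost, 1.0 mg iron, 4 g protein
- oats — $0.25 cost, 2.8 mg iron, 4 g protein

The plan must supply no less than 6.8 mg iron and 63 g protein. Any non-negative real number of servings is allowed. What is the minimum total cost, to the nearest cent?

At the optimum either one food covers both requirements or two foods hit both targets exactly; no other combination can be cheaper.
canned tuna only: max(6.8/1.5, 63/19) = 4.533 servings → $7.25.
whole-barley bread only: max(6.8/1.0, 63/4) = 15.75 servings → $7.09.
oats only: max(6.8/2.8, 63/4) = 15.75 servings → $3.94.
canned tuna + whole-barley bread with both tight: 2.754 servings and 2.669 servings → $5.61.
canned tuna + oats with both tight: 3.161 servings and 0.7352 servings → $5.24.
whole-barley bread + oats with both targets exact would need a negative amount; discard.
The minimum over all feasible corners is $3.94.

$3.94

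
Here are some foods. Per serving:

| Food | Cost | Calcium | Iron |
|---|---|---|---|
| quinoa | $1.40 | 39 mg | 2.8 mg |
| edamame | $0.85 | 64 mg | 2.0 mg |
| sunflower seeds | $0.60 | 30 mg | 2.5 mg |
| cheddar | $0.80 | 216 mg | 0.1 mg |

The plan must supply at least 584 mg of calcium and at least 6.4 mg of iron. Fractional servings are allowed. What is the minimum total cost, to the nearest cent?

$3.37

quinoa only: max(584/39, 6.4/2.8) = 14.97 servings → $20.96.
edamame only: max(584/64, 6.4/2.0) = 9.125 servings → $7.76.
sunflower seeds only: max(584/30, 6.4/2.5) = 19.47 servings → $11.68.
cheddar only: max(584/216, 6.4/0.1) = 64 servings → $51.20.
quinoa + edamame: the both-tight solution has a negative serving — not a feasible corner.
quinoa + sunflower seeds with both targets exact would need a negative amount; discard.
quinoa + cheddar with both tight: 2.203 servings and 2.306 servings → $4.93.
edamame + sunflower seeds: intersection lies outside the first quadrant.
edamame + cheddar with both tight: 3.111 servings and 1.782 servings → $4.07.
sunflower seeds + cheddar with both tight: 2.466 servings and 2.361 servings → $3.37.
The minimum over all feasible corners is $3.37.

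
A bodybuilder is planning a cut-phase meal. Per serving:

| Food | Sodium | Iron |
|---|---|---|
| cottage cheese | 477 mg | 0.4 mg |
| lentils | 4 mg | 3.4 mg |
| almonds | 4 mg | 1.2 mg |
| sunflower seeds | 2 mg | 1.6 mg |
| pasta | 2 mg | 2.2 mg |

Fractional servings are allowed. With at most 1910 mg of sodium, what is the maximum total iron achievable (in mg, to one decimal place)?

Iron per mg sodium: pasta 1.1, lentils 0.85, sunflower seeds 0.8, almonds 0.3, cottage cheese 0.0008386.
With no serving limits, spend the whole sodium allowance on pasta: 1910 mg / 2 mg × 2.2 mg = 2101.0 mg.

2101.0 mg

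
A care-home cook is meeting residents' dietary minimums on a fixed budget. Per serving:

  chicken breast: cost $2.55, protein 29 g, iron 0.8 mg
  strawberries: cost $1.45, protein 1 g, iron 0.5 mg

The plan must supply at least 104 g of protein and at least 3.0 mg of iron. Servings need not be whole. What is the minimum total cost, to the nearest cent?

$9.52

For a min-cost LP with two ≥-constraints, a basic feasible solution has at most two positive variables.
chicken breast only: max(104/29, 3.0/0.8) = 3.75 servings → $9.56.
strawberries only: max(104/1, 3.0/0.5) = 104 servings → $150.80.
chicken breast + strawberries with both tight: 3.577 servings and 0.2774 servings → $9.52.
Cheapest feasible corner: $9.52.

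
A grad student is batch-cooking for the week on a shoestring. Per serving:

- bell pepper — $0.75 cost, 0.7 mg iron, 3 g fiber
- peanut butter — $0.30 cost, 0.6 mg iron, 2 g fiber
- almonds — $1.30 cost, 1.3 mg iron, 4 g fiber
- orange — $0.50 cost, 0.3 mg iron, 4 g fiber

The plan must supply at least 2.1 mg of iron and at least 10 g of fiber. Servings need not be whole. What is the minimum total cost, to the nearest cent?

Two binding constraints pin down two serving amounts, so the optimal mix uses at most two foods. The candidates are each food alone (scaled to the tighter of iron/fiber) and each pair with both constraints tight.
bell pepper only: max(2.1/0.7, 10/3) = 3.333 servings → $2.50.
peanut butter only: max(2.1/0.6, 10/2) = 5 servings → $1.50.
almonds only: max(2.1/1.3, 10/4) = 2.5 servings → $3.25.
orange only: max(2.1/0.3, 10/4) = 7 servings → $3.50.
bell pepper + peanut butter: the both-tight solution has a negative serving — not a feasible corner.
bell pepper + almonds: intersection lies outside the first quadrant.
bell pepper + orange with both tight: 2.842 servings and 0.3684 servings → $2.32.
peanut butter + almonds: the both-tight solution has a negative serving — not a feasible corner.
peanut butter + orange with both tight: 3 servings and 1 serving → $1.40.
almonds + orange with both tight: 1.35 servings and 1.15 servings → $2.33.
Cheapest feasible corner: $1.40.

$1.40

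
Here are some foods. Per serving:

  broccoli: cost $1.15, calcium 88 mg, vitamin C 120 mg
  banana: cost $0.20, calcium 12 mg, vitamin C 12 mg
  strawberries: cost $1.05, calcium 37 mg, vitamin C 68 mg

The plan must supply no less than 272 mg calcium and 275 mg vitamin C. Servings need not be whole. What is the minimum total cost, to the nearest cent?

Two binding constraints pin down two serving amounts, so the optimal mix uses at most two foods. The candidates are each food alone (scaled to the tighter of calcium/vitamin C) and each pair with both constraints tight.
broccoli only: max(272/88, 275/120) = 3.091 servings → $3.55.
banana only: max(272/12, 275/12) = 22.92 servings → $4.58.
strawberries only: max(272/37, 275/68) = 7.351 servings → $7.72.
broccoli + banana with both tight: 0.09375 servings and 21.98 servings → $4.50.
broccoli + strawberries with both targets exact would need a negative amount; discard.
banana + strawberries with both tight: 22.37 servings and 0.09677 servings → $4.58.
So the least-cost plan costs $3.55.

$3.55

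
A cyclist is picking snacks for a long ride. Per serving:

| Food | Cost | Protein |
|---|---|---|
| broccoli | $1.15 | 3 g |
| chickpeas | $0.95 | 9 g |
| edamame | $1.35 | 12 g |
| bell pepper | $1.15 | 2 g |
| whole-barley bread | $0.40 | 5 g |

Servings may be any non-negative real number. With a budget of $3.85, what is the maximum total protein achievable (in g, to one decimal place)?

Protein per dollar: whole-barley bread 12.5, chickpeas 9.474, edamame 8.889, broccoli 2.609, bell pepper 1.739.
With no serving limits, spend the whole cost allowance on whole-barley bread: $3.85 / $0.40 × 5 g = 48.1 g.

48.1 g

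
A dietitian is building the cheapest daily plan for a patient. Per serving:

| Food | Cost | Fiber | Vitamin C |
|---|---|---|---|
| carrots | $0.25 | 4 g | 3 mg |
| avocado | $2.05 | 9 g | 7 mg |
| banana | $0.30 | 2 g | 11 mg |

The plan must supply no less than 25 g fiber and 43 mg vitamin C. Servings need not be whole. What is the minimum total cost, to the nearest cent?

$2.01

An LP optimum is at a vertex; with two nutrient constraints at most two foods are used. Check each candidate.
carrots only: max(25/4, 43/3) = 14.33 servings → $3.58.
avocado only: max(25/9, 43/7) = 6.143 servings → $12.59.
banana only: max(25/2, 43/11) = 12.5 servings → $3.75.
carrots + avocado: intersection lies outside the first quadrant.
carrots + banana with both tight: 4.974 servings and 2.553 servings → $2.01.
avocado + banana with both tight: 2.224 servings and 2.494 servings → $5.31.
So the least-cost plan costs $2.01.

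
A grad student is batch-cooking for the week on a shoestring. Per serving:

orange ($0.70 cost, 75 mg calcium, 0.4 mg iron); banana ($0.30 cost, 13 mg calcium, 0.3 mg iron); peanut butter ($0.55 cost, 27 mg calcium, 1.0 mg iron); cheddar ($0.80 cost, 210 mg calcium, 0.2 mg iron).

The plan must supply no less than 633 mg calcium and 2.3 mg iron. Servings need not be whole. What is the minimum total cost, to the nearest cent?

Compare the cost at each extreme point of the feasible region.
orange only: max(633/75, 2.3/0.4) = 8.44 servings → $5.91.
banana only: max(633/13, 2.3/0.3) = 48.69 servings → $14.61.
peanut butter only: max(633/27, 2.3/1.0) = 23.44 servings → $12.89.
cheddar only: max(633/210, 2.3/0.2) = 11.5 servings → $9.20.
orange + banana: intersection lies outside the first quadrant.
orange + peanut butter: the both-tight solution has a negative serving — not a feasible corner.
orange + cheddar with both tight: 5.165 servings and 1.17 servings → $4.55.
banana + peanut butter: intersection lies outside the first quadrant.
banana + cheddar with both tight: 5.901 servings and 2.649 servings → $3.89.
peanut butter + cheddar with both tight: 1.742 servings and 2.79 servings → $3.19.
So the least-cost plan costs $3.19.

$3.19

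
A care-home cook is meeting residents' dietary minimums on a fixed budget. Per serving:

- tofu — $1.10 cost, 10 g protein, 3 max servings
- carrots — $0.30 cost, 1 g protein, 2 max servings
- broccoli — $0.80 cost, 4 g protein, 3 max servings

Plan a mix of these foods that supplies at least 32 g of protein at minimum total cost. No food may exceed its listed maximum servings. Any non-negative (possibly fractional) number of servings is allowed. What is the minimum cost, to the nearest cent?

Cost per g of protein: tofu $0.1100, broccoli $0.2000, carrots $0.3000.
Take 3 servings of tofu: +30.0 g protein for $3.30 (total $3.30, still need 2.0 g).
Take 0.5 servings of broccoli: +2.0 g protein for $0.40 (total $3.70, still need 0.0 g).
Greedy by cheapest-per-g is optimal for a single linear constraint, so the minimum cost is $3.70.

$3.70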